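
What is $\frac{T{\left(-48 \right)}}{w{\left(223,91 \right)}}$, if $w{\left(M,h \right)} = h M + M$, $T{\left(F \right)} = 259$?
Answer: $\frac{259}{20516} \approx 0.012624$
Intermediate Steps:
$w{\left(M,h \right)} = M + M h$ ($w{\left(M,h \right)} = M h + M = M + M h$)
$\frac{T{\left(-48 \right)}}{w{\left(223,91 \right)}} = \frac{259}{223 \left(1 + 91\right)} = \frac{259}{223 \cdot 92} = \frac{259}{20516}$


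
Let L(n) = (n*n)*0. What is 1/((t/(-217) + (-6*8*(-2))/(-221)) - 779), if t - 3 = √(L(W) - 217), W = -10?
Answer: -1792632564086/1397264261078501 + 10598497*I*√217/1397264261078501 ≈ -0.001283 + 1.1174e-7*I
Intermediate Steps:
L(n) = 0 (L(n) = n²*0 = 0)
t = 3 + I*√217 (t = 3 + √(0 - 217) = 3 + √(-217) = 3 + I*√217 ≈ 3.0 + 14.731*I)
1/((t/(-217) + (-6*8*(-2))/(-221)) - 779) = 1/(((3 + I*√217)/(-217) + (-6*8*(-2))/(-221)) - 779) = 1/(((3 + I*√217)*(-1/217) - 48*(-2)*(-1/221)) - 779) = 1/(((-3/217 - I*√217/217) + 96*(-1/221)) - 779) = 1/(((-3/217 - I*√217/217) - 96/221) - 779) = 1/((-21495/47957 - I*√217/217) - 779) = 1/(-37379998/47957 - I*√217/217)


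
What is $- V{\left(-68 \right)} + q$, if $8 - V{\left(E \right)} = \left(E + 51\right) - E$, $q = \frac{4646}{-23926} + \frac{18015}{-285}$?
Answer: $- \frac{4637929}{227297} \approx -20.405$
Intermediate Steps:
$q = - \frac{14411700}{227297}$ ($q = 4646 \left(- \frac{1}{23926}\right) + 18015 \left(- \frac{1}{285}\right) = - \frac{2323}{11963} - \frac{1201}{19} = - \frac{14411700}{227297} \approx -63.405$)
$V{\left(E \right)} = -43$ ($V{\left(E \right)} = 8 - \left(\left(E + 51\right) - E\right) = 8 - \left(\left(51 + E\right) - E\right) = 8 - 51 = -43$)
$- V{\left(-68 \right)} + q = \left(-1\right) \left(-43\right) - \frac{14411700}{227297} = 43 - \frac{14411700}{227297} = - \frac{4637929}{227297}$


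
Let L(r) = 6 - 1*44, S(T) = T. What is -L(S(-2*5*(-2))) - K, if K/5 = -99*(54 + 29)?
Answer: 41123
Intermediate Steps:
L(r) = -38 (L(r) = 6 - 44 = -38)
K = -41085 (K = 5*(-99*(54 + 29)) = 5*(-99*83) = 5*(-8217) = -41085)
-L(S(-2*5*(-2))) - K = -1*(-38) - 1*(-41085) = 38 + 41085 = 41123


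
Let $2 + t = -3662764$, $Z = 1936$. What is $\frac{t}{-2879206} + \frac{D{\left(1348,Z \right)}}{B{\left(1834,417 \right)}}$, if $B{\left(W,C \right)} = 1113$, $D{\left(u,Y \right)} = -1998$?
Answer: $- \frac{279332505}{534092713} \approx -0.523$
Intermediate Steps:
$t = -3662766$ ($t = -2 - 3662764 = -3662766$)
$\frac{t}{-2879206} + \frac{D{\left(1348,Z \right)}}{B{\left(1834,417 \right)}} = - \frac{3662766}{-2879206} - \frac{1998}{1113} = \left(-3662766\right) \left(- \frac{1}{2879206}\right) - \frac{666}{371} = \frac{1831383}{1439603} - \frac{666}{371} = - \frac{279332505}{534092713}$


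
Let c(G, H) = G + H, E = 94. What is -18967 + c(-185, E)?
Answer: -19058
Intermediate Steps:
-18967 + c(-185, E) = -18967 + (-185 + 94) = -18967 - 91 = -19058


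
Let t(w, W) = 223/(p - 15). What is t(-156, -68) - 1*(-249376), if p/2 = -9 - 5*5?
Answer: 20697985/83 ≈ 2.4937e+5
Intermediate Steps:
p = -68 (p = 2*(-9 - 5*5) = 2*(-9 - 25) = 2*(-34) = -68)
t(w, W) = -223/83 (t(w, W) = 223/(-68 - 15) = 223/(-83) = 223*(-1/83) = -223/83)
t(-156, -68) - 1*(-249376) = -223/83 - 1*(-249376) = -223/83 + 249376 = 20697985/83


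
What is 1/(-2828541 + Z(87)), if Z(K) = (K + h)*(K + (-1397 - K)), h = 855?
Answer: -1/4144515 ≈ -2.4128e-7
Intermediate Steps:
Z(K) = -1194435 - 1397*K (Z(K) = (K + 855)*(K + (-1397 - K)) = (855 + K)*(-1397) = -1194435 - 1397*K)
1/(-2828541 + Z(87)) = 1/(-2828541 + (-1194435 - 1397*87)) = 1/(-2828541 + (-1194435 - 121539)) = 1/(-2828541 - 1315974) = 1/(-4144515) = -1/4144515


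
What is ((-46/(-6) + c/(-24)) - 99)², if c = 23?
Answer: 4906225/576 ≈ 8517.8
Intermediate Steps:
((-46/(-6) + c/(-24)) - 99)² = ((-46/(-6) + 23/(-24)) - 99)² = ((-46*(-⅙) + 23*(-1/24)) - 99)² = ((23/3 - 23/24) - 99)² = (161/24 - 99)² = (-2215/24)² = 4906225/576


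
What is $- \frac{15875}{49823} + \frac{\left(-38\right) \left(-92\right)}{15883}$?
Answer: $- \frac{77961417}{791338709} \approx -0.098518$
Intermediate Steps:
$- \frac{15875}{49823} + \frac{\left(-38\right) \left(-92\right)}{15883} = \left(-15875\right) \frac{1}{49823} + 3496 \cdot \frac{1}{15883} = - \frac{15875}{49823} + \frac{3496}{15883} = - \frac{77961417}{791338709}$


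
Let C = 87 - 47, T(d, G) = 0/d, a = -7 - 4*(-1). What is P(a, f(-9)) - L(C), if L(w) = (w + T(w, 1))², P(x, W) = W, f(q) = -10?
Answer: -1610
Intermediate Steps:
a = -3 (a = -7 + 4 = -3)
T(d, G) = 0
C = 40
L(w) = w² (L(w) = (w + 0)² = w²)
P(a, f(-9)) - L(C) = -10 - 1*40² = -10 - 1*1600 = -10 - 1600 = -1610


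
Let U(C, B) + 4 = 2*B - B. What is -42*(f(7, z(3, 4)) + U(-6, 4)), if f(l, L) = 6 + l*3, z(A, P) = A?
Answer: -1134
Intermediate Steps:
U(C, B) = -4 + B (U(C, B) = -4 + (2*B - B) = -4 + B)
f(l, L) = 6 + 3*l
-42*(f(7, z(3, 4)) + U(-6, 4)) = -42*((6 + 3*7) + (-4 + 4)) = -42*((6 + 21) + 0) = -42*(27 + 0) = -42*27 = -1134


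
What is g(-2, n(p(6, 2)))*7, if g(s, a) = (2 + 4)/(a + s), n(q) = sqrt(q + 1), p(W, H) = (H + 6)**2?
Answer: 84/61 + 42*sqrt(65)/61 ≈ 6.9281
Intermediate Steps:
p(W, H) = (6 + H)**2
n(q) = sqrt(1 + q)
g(s, a) = 6/(a + s)
g(-2, n(p(6, 2)))*7 = (6/(sqrt(1 + (6 + 2)**2) - 2))*7 = (6/(sqrt(1 + 8**2) - 2))*7 = (6/(sqrt(1 + 64) - 2))*7 = (6/(sqrt(65) - 2))*7 = (6/(-2 + sqrt(65)))*7 = 42/(-2 + sqrt(65))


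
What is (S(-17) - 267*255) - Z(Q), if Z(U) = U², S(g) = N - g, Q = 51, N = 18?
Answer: -70651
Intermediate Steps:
S(g) = 18 - g
(S(-17) - 267*255) - Z(Q) = ((18 - 1*(-17)) - 267*255) - 1*51² = ((18 + 17) - 68085) - 1*2601 = (35 - 68085) - 2601 = -68050 - 2601 = -70651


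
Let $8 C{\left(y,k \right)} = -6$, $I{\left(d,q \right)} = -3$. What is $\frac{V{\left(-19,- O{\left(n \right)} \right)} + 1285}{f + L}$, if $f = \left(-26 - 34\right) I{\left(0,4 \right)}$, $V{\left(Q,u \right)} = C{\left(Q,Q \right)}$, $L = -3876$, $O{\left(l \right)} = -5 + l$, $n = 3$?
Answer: $- \frac{467}{1344} \approx -0.34747$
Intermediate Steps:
$C{\left(y,k \right)} = - \frac{3}{4}$ ($C{\left(y,k \right)} = \frac{1}{8} \left(-6\right) = - \frac{3}{4}$)
$V{\left(Q,u \right)} = - \frac{3}{4}$
$f = 180$ ($f = \left(-26 - 34\right) \left(-3\right) = \left(-60\right) \left(-3\right) = 180$)
$\frac{V{\left(-19,- O{\left(n \right)} \right)} + 1285}{f + L} = \frac{- \frac{3}{4} + 1285}{180 - 3876} = \frac{5137}{4 \left(-3696\right)} = \frac{5137}{4} \left(- \frac{1}{3696}\right) = - \frac{467}{1344}$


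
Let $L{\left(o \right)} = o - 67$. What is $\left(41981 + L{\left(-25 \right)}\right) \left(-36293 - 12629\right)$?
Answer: $-2049293658$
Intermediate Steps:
$L{\left(o \right)} = -67 + o$
$\left(41981 + L{\left(-25 \right)}\right) \left(-36293 - 12629\right) = \left(41981 - 92\right) \left(-36293 - 12629\right) = \left(41981 - 92\right) \left(-48922\right) = 41889 \left(-48922\right) = -2049293658$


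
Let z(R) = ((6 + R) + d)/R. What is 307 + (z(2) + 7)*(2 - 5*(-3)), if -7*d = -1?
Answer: 6933/14 ≈ 495.21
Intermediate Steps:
d = ⅐ (d = -⅐*(-1) = ⅐ ≈ 0.14286)
z(R) = (43/7 + R)/R (z(R) = ((6 + R) + ⅐)/R = (43/7 + R)/R)
307 + (z(2) + 7)*(2 - 5*(-3)) = 307 + ((43/7 + 2)/2 + 7)*(2 - 5*(-3)) = 307 + ((½)*(57/7) + 7)*(2 + 15) = 307 + (57/14 + 7)*17 = 307 + (155/14)*17 = 307 + 2635/14 = 6933/14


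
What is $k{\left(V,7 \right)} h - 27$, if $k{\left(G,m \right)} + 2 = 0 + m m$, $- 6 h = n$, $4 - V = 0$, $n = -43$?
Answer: $\frac{1859}{6} \approx 309.83$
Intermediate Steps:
$V = 4$ ($V = 4 - 0 = 4 + 0 = 4$)
$h = \frac{43}{6}$ ($h = \left(- \frac{1}{6}\right) \left(-43\right) = \frac{43}{6} \approx 7.1667$)
$k{\left(G,m \right)} = -2 + m^{2}$ ($k{\left(G,m \right)} = -2 + \left(0 + m m\right) = -2 + \left(0 + m^{2}\right) = -2 + m^{2}$)
$k{\left(V,7 \right)} h - 27 = \left(-2 + 7^{2}\right) \frac{43}{6} - 27 = \left(-2 + 49\right) \frac{43}{6} - 27 = 47 \cdot \frac{43}{6} - 27 = \frac{2021}{6} - 27 = \frac{1859}{6}$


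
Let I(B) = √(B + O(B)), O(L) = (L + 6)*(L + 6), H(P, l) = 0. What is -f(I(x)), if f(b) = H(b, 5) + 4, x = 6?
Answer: -4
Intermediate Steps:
O(L) = (6 + L)² (O(L) = (6 + L)*(6 + L) = (6 + L)²)
I(B) = √(B + (6 + B)²)
f(b) = 4 (f(b) = 0 + 4 = 4)
-f(I(x)) = -1*4 = -4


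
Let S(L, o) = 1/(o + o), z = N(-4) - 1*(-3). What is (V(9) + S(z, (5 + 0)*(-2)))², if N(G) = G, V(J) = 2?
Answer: 1521/400 ≈ 3.8025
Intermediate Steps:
z = -1 (z = -4 - 1*(-3) = -4 + 3 = -1)
S(L, o) = 1/(2*o)
(V(9) + S(z, (5 + 0)*(-2)))² = (2 + 1/(2*(((5 + 0)*(-2)))))² = (2 + 1/(2*((5*(-2)))))² = (2 + (½)/(-10))² = (2 + (½)*(-⅒))² = (2 - 1/20)² = (39/20)² = 1521/400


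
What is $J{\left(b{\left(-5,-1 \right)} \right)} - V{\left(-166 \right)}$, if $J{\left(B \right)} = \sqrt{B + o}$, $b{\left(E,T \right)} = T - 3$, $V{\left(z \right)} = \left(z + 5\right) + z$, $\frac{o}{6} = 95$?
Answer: $327 + \sqrt{566} \approx 350.79$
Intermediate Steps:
$o = 570$ ($o = 6 \cdot 95 = 570$)
$V{\left(z \right)} = 5 + 2 z$ ($V{\left(z \right)} = \left(5 + z\right) + z = 5 + 2 z$)
$b{\left(E,T \right)} = -3 + T$ ($b{\left(E,T \right)} = T - 3 = -3 + T$)
$J{\left(B \right)} = \sqrt{570 + B}$ ($J{\left(B \right)} = \sqrt{B + 570} = \sqrt{570 + B}$)
$J{\left(b{\left(-5,-1 \right)} \right)} - V{\left(-166 \right)} = \sqrt{570 - 4} - \left(5 + 2 \left(-166\right)\right) = \sqrt{570 - 4} - \left(5 - 332\right) = \sqrt{566} - -327 = \sqrt{566} + 327 = 327 + \sqrt{566}$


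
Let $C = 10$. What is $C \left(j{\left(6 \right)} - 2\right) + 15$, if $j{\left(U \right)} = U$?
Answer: $55$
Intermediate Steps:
$C \left(j{\left(6 \right)} - 2\right) + 15 = 10 \left(6 - 2\right) + 15 = 10 \cdot 4 + 15 = 40 + 15 = 55$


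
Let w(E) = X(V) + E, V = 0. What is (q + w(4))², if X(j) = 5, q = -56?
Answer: 2209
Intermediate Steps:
w(E) = 5 + E
(q + w(4))² = (-56 + (5 + 4))² = (-56 + 9)² = (-47)² = 2209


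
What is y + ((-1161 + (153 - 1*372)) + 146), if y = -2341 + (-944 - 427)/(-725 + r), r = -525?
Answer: -4467379/1250 ≈ -3573.9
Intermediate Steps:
y = -2924879/1250 (y = -2341 + (-944 - 427)/(-725 - 525) = -2341 - 1371/(-1250) = -2341 - 1371*(-1/1250) = -2341 + 1371/1250 = -2924879/1250 ≈ -2339.9)
y + ((-1161 + (153 - 1*372)) + 146) = -2924879/1250 + ((-1161 + (153 - 1*372)) + 146) = -2924879/1250 + ((-1161 + (153 - 372)) + 146) = -2924879/1250 + ((-1161 - 219) + 146) = -2924879/1250 + (-1380 + 146) = -2924879/1250 - 1234 = -4467379/1250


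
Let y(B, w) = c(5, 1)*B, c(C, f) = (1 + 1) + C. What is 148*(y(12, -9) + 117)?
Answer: 29748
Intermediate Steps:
c(C, f) = 2 + C
y(B, w) = 7*B (y(B, w) = (2 + 5)*B = 7*B)
148*(y(12, -9) + 117) = 148*(7*12 + 117) = 148*(84 + 117) = 148*201 = 29748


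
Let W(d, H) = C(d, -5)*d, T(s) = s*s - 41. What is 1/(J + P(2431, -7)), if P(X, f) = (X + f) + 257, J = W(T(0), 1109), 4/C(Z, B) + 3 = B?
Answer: 2/5403 ≈ 0.00037016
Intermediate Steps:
C(Z, B) = 4/(-3 + B)
T(s) = -41 + s² (T(s) = s² - 41 = -41 + s²)
W(d, H) = -d/2 (W(d, H) = (4/(-3 - 5))*d = (4/(-8))*d = (4*(-⅛))*d = -d/2)
J = 41/2 (J = -(-41 + 0²)/2 = -(-41 + 0)/2 = -½*(-41) = 41/2 ≈ 20.500)
P(X, f) = 257 + X + f
1/(J + P(2431, -7)) = 1/(41/2 + (257 + 2431 - 7)) = 1/(41/2 + 2681) = 1/(5403/2) = 2/5403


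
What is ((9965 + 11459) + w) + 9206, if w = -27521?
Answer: 3109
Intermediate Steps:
((9965 + 11459) + w) + 9206 = ((9965 + 11459) - 27521) + 9206 = (21424 - 27521) + 9206 = -6097 + 9206 = 3109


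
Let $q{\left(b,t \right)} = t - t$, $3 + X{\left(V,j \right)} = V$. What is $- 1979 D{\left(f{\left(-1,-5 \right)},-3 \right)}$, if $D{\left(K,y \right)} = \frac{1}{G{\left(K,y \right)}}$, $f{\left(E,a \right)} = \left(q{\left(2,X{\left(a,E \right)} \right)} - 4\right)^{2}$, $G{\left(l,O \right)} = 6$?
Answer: $- \frac{1979}{6} \approx -329.83$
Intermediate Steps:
$X{\left(V,j \right)} = -3 + V$
$q{\left(b,t \right)} = 0$
$f{\left(E,a \right)} = 16$ ($f{\left(E,a \right)} = \left(0 - 4\right)^{2} = \left(-4\right)^{2} = 16$)
$D{\left(K,y \right)} = \frac{1}{6}$
$- 1979 D{\left(f{\left(-1,-5 \right)},-3 \right)} = \left(-1979\right) \frac{1}{6} = - \frac{1979}{6}$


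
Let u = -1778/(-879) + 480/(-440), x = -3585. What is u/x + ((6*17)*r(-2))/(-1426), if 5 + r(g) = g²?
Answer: 352281497/4942995849 ≈ 0.071269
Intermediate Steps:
u = 9010/9669 (u = -1778*(-1/879) + 480*(-1/440) = 1778/879 - 12/11 = 9010/9669 ≈ 0.93184)
r(g) = -5 + g²
u/x + ((6*17)*r(-2))/(-1426) = (9010/9669)/(-3585) + ((6*17)*(-5 + (-2)²))/(-1426) = (9010/9669)*(-1/3585) + (102*(-5 + 4))*(-1/1426) = -1802/6932673 + (102*(-1))*(-1/1426) = -1802/6932673 - 102*(-1/1426) = -1802/6932673 + 51/713 = 352281497/4942995849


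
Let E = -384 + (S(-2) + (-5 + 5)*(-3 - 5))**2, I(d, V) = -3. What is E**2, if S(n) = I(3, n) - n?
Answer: 146689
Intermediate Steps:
S(n) = -3 - n
E = -383 (E = -384 + ((-3 - 1*(-2)) + (-5 + 5)*(-3 - 5))**2 = -384 + ((-3 + 2) + 0*(-8))**2 = -384 + (-1 + 0)**2 = -384 + (-1)**2 = -384 + 1 = -383)
E**2 = (-383)**2 = 146689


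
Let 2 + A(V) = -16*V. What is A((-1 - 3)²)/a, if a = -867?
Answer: 86/289 ≈ 0.29758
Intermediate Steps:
A(V) = -2 - 16*V
A((-1 - 3)²)/a = (-2 - 16*(-1 - 3)²)/(-867) = (-2 - 16*(-4)²)*(-1/867) = (-2 - 16*16)*(-1/867) = (-2 - 256)*(-1/867) = -258*(-1/867) = 86/289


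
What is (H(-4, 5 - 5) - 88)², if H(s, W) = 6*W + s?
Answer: 8464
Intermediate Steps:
H(s, W) = s + 6*W
(H(-4, 5 - 5) - 88)² = ((-4 + 6*(5 - 5)) - 88)² = ((-4 + 6*0) - 88)² = ((-4 + 0) - 88)² = (-4 - 88)² = (-92)² = 8464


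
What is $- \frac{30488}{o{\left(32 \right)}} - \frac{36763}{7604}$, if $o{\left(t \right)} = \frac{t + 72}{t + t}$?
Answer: $- \frac{1855123935}{98852} \approx -18767.0$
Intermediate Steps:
$o{\left(t \right)} = \frac{72 + t}{2 t}$
$- \frac{30488}{o{\left(32 \right)}} - \frac{36763}{7604} = - \frac{30488}{\frac{1}{2} \cdot \frac{1}{32} \left(72 + 32\right)} - \frac{36763}{7604} = - \frac{30488}{\frac{1}{2} \cdot \frac{1}{32} \cdot 104} - \frac{36763}{7604} = - \frac{30488}{\frac{13}{8}} - \frac{36763}{7604} = \left(-30488\right) \frac{8}{13} - \frac{36763}{7604} = - \frac{243904}{13} - \frac{36763}{7604} = - \frac{1855123935}{98852}$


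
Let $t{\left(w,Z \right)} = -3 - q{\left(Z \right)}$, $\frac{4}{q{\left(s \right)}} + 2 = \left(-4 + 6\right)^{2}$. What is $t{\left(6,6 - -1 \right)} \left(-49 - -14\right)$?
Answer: $175$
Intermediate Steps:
$q{\left(s \right)} = 2$ ($q{\left(s \right)} = \frac{4}{-2 + \left(-4 + 6\right)^{2}} = \frac{4}{-2 + 2^{2}} = \frac{4}{-2 + 4} = \frac{4}{2} = 4 \cdot \frac{1}{2} = 2$)
$t{\left(w,Z \right)} = -5$ ($t{\left(w,Z \right)} = -3 - 2 = -5$)
$t{\left(6,6 - -1 \right)} \left(-49 - -14\right) = - 5 \left(-49 - -14\right) = - 5 \left(-49 + \left(15 - 1\right)\right) = - 5 \left(-49 + 14\right) = \left(-5\right) \left(-35\right) = 175$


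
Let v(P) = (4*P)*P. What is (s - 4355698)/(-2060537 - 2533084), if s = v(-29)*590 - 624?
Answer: 2371562/4593621 ≈ 0.51627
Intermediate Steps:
v(P) = 4*P²
s = 1984136 (s = (4*(-29)²)*590 - 624 = (4*841)*590 - 624 = 3364*590 - 624 = 1984760 - 624 = 1984136)
(s - 4355698)/(-2060537 - 2533084) = (1984136 - 4355698)/(-2060537 - 2533084) = -2371562/(-4593621) = -2371562*(-1/4593621) = 2371562/4593621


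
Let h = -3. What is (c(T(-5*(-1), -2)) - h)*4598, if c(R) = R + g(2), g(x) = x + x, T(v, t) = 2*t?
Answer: 13794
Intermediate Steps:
g(x) = 2*x
c(R) = 4 + R (c(R) = R + 2*2 = R + 4 = 4 + R)
(c(T(-5*(-1), -2)) - h)*4598 = ((4 + 2*(-2)) - 1*(-3))*4598 = ((4 - 4) + 3)*4598 = (0 + 3)*4598 = 3*4598 = 13794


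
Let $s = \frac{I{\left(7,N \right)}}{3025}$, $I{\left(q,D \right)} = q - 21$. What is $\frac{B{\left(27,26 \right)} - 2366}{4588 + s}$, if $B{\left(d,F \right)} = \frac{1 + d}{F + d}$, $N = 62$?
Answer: $- \frac{189622125}{367785179} \approx -0.51558$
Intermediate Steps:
$I{\left(q,D \right)} = -21 + q$
$B{\left(d,F \right)} = \frac{1 + d}{F + d}$
$s = - \frac{14}{3025}$ ($s = \frac{-21 + 7}{3025} = \left(-14\right) \frac{1}{3025} = - \frac{14}{3025} \approx -0.0046281$)
$\frac{B{\left(27,26 \right)} - 2366}{4588 + s} = \frac{\frac{1 + 27}{26 + 27} - 2366}{4588 - \frac{14}{3025}} = \frac{\frac{1}{53} \cdot 28 - 2366}{\frac{13878686}{3025}} = \left(\frac{1}{53} \cdot 28 - 2366\right) \frac{3025}{13878686} = \left(\frac{28}{53} - 2366\right) \frac{3025}{13878686} = \left(- \frac{125370}{53}\right) \frac{3025}{13878686} = - \frac{189622125}{367785179}$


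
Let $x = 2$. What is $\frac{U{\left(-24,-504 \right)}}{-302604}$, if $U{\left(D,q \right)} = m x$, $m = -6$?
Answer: $\frac{1}{25217} \approx 3.9656 \cdot 10^{-5}$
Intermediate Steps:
$U{\left(D,q \right)} = -12$ ($U{\left(D,q \right)} = \left(-6\right) 2 = -12$)
$\frac{U{\left(-24,-504 \right)}}{-302604} = - \frac{12}{-302604} = \left(-12\right) \left(- \frac{1}{302604}\right) = \frac{1}{25217}$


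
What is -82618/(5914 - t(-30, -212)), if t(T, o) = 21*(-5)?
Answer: -82618/6019 ≈ -13.726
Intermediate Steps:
t(T, o) = -105
-82618/(5914 - t(-30, -212)) = -82618/(5914 - 1*(-105)) = -82618/(5914 + 105) = -82618/6019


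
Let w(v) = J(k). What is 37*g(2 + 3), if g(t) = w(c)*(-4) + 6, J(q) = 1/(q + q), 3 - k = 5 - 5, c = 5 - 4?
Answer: 592/3 ≈ 197.33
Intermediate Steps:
c = 1
k = 3 (k = 3 - (5 - 5) = 3 - 1*0 = 3 + 0 = 3)
J(q) = 1/(2*q)
w(v) = ⅙ (w(v) = (½)/3 = (½)*(⅓) = ⅙)
g(t) = 16/3 (g(t) = (⅙)*(-4) + 6 = -⅔ + 6 = 16/3)
37*g(2 + 3) = 37*(16/3) = 592/3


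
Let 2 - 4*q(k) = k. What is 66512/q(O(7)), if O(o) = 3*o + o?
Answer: -133024/13 ≈ -10233.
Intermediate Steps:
O(o) = 4*o
q(k) = 1/2 - k/4
66512/q(O(7)) = 66512/(1/2 - 7) = 66512/(-13/2) = 66512*(-2/13) = -133024/13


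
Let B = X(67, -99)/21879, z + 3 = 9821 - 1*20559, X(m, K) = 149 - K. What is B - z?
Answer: 235002587/21879 ≈ 10741.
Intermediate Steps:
z = -10741 (z = -3 + (9821 - 1*20559) = -3 + (9821 - 20559) = -3 - 10738 = -10741)
B = 248/21879 (B = (149 - 1*(-99))/21879 = (149 + 99)*(1/21879) = 248*(1/21879) = 248/21879 ≈ 0.011335)
B - z = 248/21879 - 1*(-10741) = 248/21879 + 10741 = 235002587/21879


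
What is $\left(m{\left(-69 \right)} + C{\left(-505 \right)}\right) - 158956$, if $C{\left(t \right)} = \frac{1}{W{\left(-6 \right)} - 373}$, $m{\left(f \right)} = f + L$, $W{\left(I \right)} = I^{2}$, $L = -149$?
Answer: $- \frac{53641639}{337} \approx -1.5917 \cdot 10^{5}$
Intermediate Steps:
$m{\left(f \right)} = -149 + f$ ($m{\left(f \right)} = f - 149 = -149 + f$)
$C{\left(t \right)} = - \frac{1}{337}$ ($C{\left(t \right)} = \frac{1}{\left(-6\right)^{2} - 373} = \frac{1}{36 - 373} = \frac{1}{-337} = - \frac{1}{337}$)
$\left(m{\left(-69 \right)} + C{\left(-505 \right)}\right) - 158956 = \left(\left(-149 - 69\right) - \frac{1}{337}\right) - 158956 = \left(-218 - \frac{1}{337}\right) - 158956 = - \frac{73467}{337} - 158956 = - \frac{53641639}{337}$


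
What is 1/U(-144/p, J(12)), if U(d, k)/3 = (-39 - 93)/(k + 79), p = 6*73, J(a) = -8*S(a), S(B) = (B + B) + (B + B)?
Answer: 305/396 ≈ 0.77020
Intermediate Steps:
S(B) = 4*B (S(B) = 2*B + 2*B = 4*B)
J(a) = -32*a
p = 438
U(d, k) = -396/(79 + k) (U(d, k) = 3*((-39 - 93)/(k + 79)) = 3*(-132/(79 + k)) = -396/(79 + k))
1/U(-144/p, J(12)) = 1/(-396/(79 - 32*12)) = 1/(-396/(79 - 384)) = 1/(-396/(-305)) = 1/(-396*(-1/305)) = 1/(396/305) = 305/396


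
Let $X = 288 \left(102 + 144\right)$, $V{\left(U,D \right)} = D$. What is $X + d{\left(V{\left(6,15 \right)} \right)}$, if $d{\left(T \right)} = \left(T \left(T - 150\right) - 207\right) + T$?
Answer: $68631$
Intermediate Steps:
$d{\left(T \right)} = -207 + T + T \left(-150 + T\right)$ ($d{\left(T \right)} = \left(T \left(-150 + T\right) - 207\right) + T = \left(-207 + T \left(-150 + T\right)\right) + T = -207 + T + T \left(-150 + T\right)$)
$X = 70848$ ($X = 288 \cdot 246 = 70848$)
$X + d{\left(V{\left(6,15 \right)} \right)} = 70848 - \left(2442 - 225\right) = 70848 - 2217 = 68631$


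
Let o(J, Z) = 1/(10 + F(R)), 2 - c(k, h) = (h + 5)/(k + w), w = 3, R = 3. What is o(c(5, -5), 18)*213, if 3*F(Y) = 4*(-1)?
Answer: 639/26 ≈ 24.577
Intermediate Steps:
F(Y) = -4/3 (F(Y) = (4*(-1))/3 = (⅓)*(-4) = -4/3)
c(k, h) = 2 - (5 + h)/(3 + k) (c(k, h) = 2 - (h + 5)/(k + 3) = 2 - (5 + h)/(3 + k))
o(J, Z) = 3/26 (o(J, Z) = 1/(10 - 4/3) = 1/(26/3) = 3/26)
o(c(5, -5), 18)*213 = (3/26)*213 = 639/26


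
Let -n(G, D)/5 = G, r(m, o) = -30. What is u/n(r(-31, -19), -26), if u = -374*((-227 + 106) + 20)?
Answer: 18887/75 ≈ 251.83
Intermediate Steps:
n(G, D) = -5*G
u = 37774 (u = -374*(-121 + 20) = -374*(-101) = 37774)
u/n(r(-31, -19), -26) = 37774/((-5*(-30))) = 37774/150 = 37774*(1/150) = 18887/75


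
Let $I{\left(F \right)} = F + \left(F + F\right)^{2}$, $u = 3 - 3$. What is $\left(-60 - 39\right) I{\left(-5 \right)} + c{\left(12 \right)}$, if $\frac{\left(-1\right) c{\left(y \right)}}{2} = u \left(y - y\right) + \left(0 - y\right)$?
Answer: $-9381$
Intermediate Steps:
$u = 0$
$I{\left(F \right)} = F + 4 F^{2}$ ($I{\left(F \right)} = F + \left(2 F\right)^{2} = F + 4 F^{2}$)
$c{\left(y \right)} = 2 y$ ($c{\left(y \right)} = - 2 \left(0 \left(y - y\right) + \left(0 - y\right)\right) = - 2 \left(0 \cdot 0 - y\right) = - 2 \left(0 - y\right) = - 2 \left(- y\right) = 2 y$)
$\left(-60 - 39\right) I{\left(-5 \right)} + c{\left(12 \right)} = \left(-60 - 39\right) \left(- 5 \left(1 + 4 \left(-5\right)\right)\right) + 2 \cdot 12 = \left(-60 - 39\right) \left(- 5 \left(1 - 20\right)\right) + 24 = - 99 \left(\left(-5\right) \left(-19\right)\right) + 24 = \left(-99\right) 95 + 24 = -9405 + 24 = -9381$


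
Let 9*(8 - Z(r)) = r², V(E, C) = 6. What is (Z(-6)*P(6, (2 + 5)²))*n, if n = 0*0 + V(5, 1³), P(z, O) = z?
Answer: 144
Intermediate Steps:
n = 6 (n = 0*0 + 6 = 0 + 6 = 6)
Z(r) = 8 - r²/9
(Z(-6)*P(6, (2 + 5)²))*n = ((8 - ⅑*(-6)²)*6)*6 = ((8 - ⅑*36)*6)*6 = ((8 - 4)*6)*6 = (4*6)*6 = 24*6 = 144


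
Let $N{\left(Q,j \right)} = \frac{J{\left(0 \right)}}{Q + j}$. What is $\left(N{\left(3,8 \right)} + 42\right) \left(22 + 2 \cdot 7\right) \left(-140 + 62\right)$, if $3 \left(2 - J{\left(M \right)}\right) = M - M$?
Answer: $- \frac{1302912}{11} \approx -1.1845 \cdot 10^{5}$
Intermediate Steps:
$J{\left(M \right)} = 2$ ($J{\left(M \right)} = 2 - \frac{M - M}{3} = 2 - 0 = 2 + 0 = 2$)
$N{\left(Q,j \right)} = \frac{2}{Q + j}$
$\left(N{\left(3,8 \right)} + 42\right) \left(22 + 2 \cdot 7\right) \left(-140 + 62\right) = \left(\frac{2}{3 + 8} + 42\right) \left(22 + 2 \cdot 7\right) \left(-140 + 62\right) = \left(\frac{2}{11} + 42\right) \left(22 + 14\right) \left(-78\right) = \left(2 \cdot \frac{1}{11} + 42\right) 36 \left(-78\right) = \left(\frac{2}{11} + 42\right) 36 \left(-78\right) = \frac{464}{11} \cdot 36 \left(-78\right) = \frac{16704}{11} \left(-78\right) = - \frac{1302912}{11}$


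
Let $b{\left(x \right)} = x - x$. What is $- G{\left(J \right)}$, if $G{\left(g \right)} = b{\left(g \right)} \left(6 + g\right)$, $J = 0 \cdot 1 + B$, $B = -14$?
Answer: $0$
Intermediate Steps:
$J = -14$ ($J = 0 \cdot 1 - 14 = 0 - 14 = -14$)
$b{\left(x \right)} = 0$
$G{\left(g \right)} = 0$ ($G{\left(g \right)} = 0 \left(6 + g\right) = 0$)
$- G{\left(J \right)} = \left(-1\right) 0 = 0$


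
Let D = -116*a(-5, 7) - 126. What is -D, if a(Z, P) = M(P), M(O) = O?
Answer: 938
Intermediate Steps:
a(Z, P) = P
D = -938 (D = -116*7 - 126 = -812 - 126 = -938)
-D = -1*(-938) = 938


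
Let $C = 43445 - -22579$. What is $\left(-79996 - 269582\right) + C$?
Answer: $-283554$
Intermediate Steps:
$C = 66024$ ($C = 43445 + 22579 = 66024$)
$\left(-79996 - 269582\right) + C = \left(-79996 - 269582\right) + 66024 = -349578 + 66024 = -283554$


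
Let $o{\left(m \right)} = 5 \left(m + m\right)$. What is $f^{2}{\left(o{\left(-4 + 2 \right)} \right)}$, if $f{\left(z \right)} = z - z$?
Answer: $0$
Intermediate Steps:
$o{\left(m \right)} = 10 m$ ($o{\left(m \right)} = 5 \cdot 2 m = 10 m$)
$f{\left(z \right)} = 0$
$f^{2}{\left(o{\left(-4 + 2 \right)} \right)} = 0^{2} = 0$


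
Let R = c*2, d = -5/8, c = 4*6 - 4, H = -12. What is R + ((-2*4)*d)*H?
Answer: -20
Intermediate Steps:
c = 20 (c = 24 - 4 = 20)
d = -5/8 (d = -5*⅛ = -5/8 ≈ -0.62500)
R = 40 (R = 20*2 = 40)
R + ((-2*4)*d)*H = 40 + (-2*4*(-5/8))*(-12) = 40 - 8*(-5/8)*(-12) = 40 + 5*(-12) = 40 - 60 = -20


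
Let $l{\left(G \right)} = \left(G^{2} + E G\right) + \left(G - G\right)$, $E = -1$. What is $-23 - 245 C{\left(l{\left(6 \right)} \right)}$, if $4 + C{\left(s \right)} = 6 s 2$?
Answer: $-87243$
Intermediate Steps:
$l{\left(G \right)} = G^{2} - G$ ($l{\left(G \right)} = \left(G^{2} - G\right) + \left(G - G\right) = \left(G^{2} - G\right) + 0 = G^{2} - G$)
$C{\left(s \right)} = -4 + 12 s$ ($C{\left(s \right)} = -4 + 6 s 2 = -4 + 12 s$)
$-23 - 245 C{\left(l{\left(6 \right)} \right)} = -23 - 245 \left(-4 + 12 \cdot 6 \left(-1 + 6\right)\right) = -23 - 245 \left(-4 + 12 \cdot 6 \cdot 5\right) = -23 - 245 \left(-4 + 12 \cdot 30\right) = -23 - 245 \left(-4 + 360\right) = -23 - 87220 = -87243$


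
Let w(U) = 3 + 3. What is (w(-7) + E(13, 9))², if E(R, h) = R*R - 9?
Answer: 27556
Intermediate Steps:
E(R, h) = -9 + R² (E(R, h) = R² - 9 = -9 + R²)
w(U) = 6
(w(-7) + E(13, 9))² = (6 + (-9 + 13²))² = (6 + (-9 + 169))² = (6 + 160)² = 166² = 27556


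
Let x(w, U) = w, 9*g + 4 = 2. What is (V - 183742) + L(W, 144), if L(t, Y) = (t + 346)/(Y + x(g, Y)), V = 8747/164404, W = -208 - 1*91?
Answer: -19544483659141/106369388 ≈ -1.8374e+5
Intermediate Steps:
W = -299 (W = -208 - 91 = -299)
V = 8747/164404 (V = 8747*(1/164404) = 8747/164404 ≈ 0.053204)
g = -2/9 (g = -4/9 + (⅑)*2 = -4/9 + 2/9 = -2/9 ≈ -0.22222)
L(t, Y) = (346 + t)/(-2/9 + Y) (L(t, Y) = (t + 346)/(Y - 2/9) = (346 + t)/(-2/9 + Y))
(V - 183742) + L(W, 144) = (8747/164404 - 183742) + 9*(346 - 299)/(-2 + 9*144) = -30207911021/164404 + 9*47/(-2 + 1296) = -30207911021/164404 + 9*47/1294 = -30207911021/164404 + 9*(1/1294)*47 = -30207911021/164404 + 423/1294 = -19544483659141/106369388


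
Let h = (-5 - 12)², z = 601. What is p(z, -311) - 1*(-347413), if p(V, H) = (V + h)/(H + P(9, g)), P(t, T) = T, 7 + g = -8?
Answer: 56627874/163 ≈ 3.4741e+5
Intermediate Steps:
g = -15 (g = -7 - 8 = -15)
h = 289 (h = (-17)² = 289)
p(V, H) = (289 + V)/(-15 + H) (p(V, H) = (V + 289)/(H - 15) = (289 + V)/(-15 + H))
p(z, -311) - 1*(-347413) = (289 + 601)/(-15 - 311) - 1*(-347413) = 890/(-326) + 347413 = -1/326*890 + 347413 = -445/163 + 347413 = 56627874/163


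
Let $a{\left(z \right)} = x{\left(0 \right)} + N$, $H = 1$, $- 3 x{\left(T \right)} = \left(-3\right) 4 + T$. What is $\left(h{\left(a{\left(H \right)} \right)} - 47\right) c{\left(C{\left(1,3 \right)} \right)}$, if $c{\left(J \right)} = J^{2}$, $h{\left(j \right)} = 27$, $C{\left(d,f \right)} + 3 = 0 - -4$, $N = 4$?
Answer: $-20$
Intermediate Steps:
$x{\left(T \right)} = 4 - \frac{T}{3}$ ($x{\left(T \right)} = - \frac{\left(-3\right) 4 + T}{3} = - \frac{-12 + T}{3} = 4 - \frac{T}{3}$)
$a{\left(z \right)} = 8$ ($a{\left(z \right)} = \left(4 - 0\right) + 4 = \left(4 + 0\right) + 4 = 4 + 4 = 8$)
$C{\left(d,f \right)} = 1$ ($C{\left(d,f \right)} = -3 + \left(0 - -4\right) = -3 + \left(0 + 4\right) = -3 + 4 = 1$)
$\left(h{\left(a{\left(H \right)} \right)} - 47\right) c{\left(C{\left(1,3 \right)} \right)} = \left(27 - 47\right) 1^{2} = \left(27 - 47\right) 1 = \left(-20\right) 1 = -20$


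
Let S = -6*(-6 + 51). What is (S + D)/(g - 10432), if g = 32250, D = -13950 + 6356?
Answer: -3932/10909 ≈ -0.36044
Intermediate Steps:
D = -7594
S = -270 (S = -6*45 = -270)
(S + D)/(g - 10432) = (-270 - 7594)/(32250 - 10432) = -7864/21818 = -7864*1/21818 = -3932/10909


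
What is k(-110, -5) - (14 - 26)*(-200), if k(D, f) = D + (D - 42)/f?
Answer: -12398/5 ≈ -2479.6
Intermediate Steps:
k(D, f) = D + (-42 + D)/f
k(-110, -5) - (14 - 26)*(-200) = (-42 - 110 - 110*(-5))/(-5) - (14 - 26)*(-200) = -(-42 - 110 + 550)/5 - (-12)*(-200) = -1/5*398 - 1*2400 = -398/5 - 2400 = -12398/5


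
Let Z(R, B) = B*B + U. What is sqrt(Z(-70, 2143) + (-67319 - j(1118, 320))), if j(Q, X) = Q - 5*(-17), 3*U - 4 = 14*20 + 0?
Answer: sqrt(40716195)/3 ≈ 2127.0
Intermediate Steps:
U = 284/3 (U = 4/3 + (14*20 + 0)/3 = 4/3 + (280 + 0)/3 = 4/3 + (1/3)*280 = 4/3 + 280/3 = 284/3 ≈ 94.667)
Z(R, B) = 284/3 + B**2 (Z(R, B) = B*B + 284/3 = B**2 + 284/3 = 284/3 + B**2)
j(Q, X) = 85 + Q (j(Q, X) = Q + 85 = 85 + Q)
sqrt(Z(-70, 2143) + (-67319 - j(1118, 320))) = sqrt((284/3 + 2143**2) + (-67319 - (85 + 1118))) = sqrt((284/3 + 4592449) + (-67319 - 1*1203)) = sqrt(13777631/3 + (-67319 - 1203)) = sqrt(13777631/3 - 68522) = sqrt(13572065/3) = sqrt(40716195)/3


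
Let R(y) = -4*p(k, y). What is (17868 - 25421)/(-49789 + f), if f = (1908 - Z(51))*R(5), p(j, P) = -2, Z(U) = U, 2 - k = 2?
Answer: 7553/34933 ≈ 0.21621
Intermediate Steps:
k = 0 (k = 2 - 1*2 = 2 - 2 = 0)
R(y) = 8 (R(y) = -4*(-2) = 8)
f = 14856 (f = (1908 - 1*51)*8 = (1908 - 51)*8 = 1857*8 = 14856)
(17868 - 25421)/(-49789 + f) = (17868 - 25421)/(-49789 + 14856) = -7553/(-34933) = -7553*(-1/34933) = 7553/34933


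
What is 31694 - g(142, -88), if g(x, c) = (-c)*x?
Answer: 19198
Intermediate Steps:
g(x, c) = -c*x
31694 - g(142, -88) = 31694 - (-1)*(-88)*142 = 31694 - 1*12496 = 31694 - 12496 = 19198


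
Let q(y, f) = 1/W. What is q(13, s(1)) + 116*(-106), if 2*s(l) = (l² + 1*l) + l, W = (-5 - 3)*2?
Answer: -196737/16 ≈ -12296.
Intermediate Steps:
W = -16 (W = -8*2 = -16)
s(l) = l + l²/2 (s(l) = ((l² + 1*l) + l)/2 = ((l² + l) + l)/2 = ((l + l²) + l)/2 = (l² + 2*l)/2 = l + l²/2)
q(y, f) = -1/16 (q(y, f) = 1/(-16) = -1/16)
q(13, s(1)) + 116*(-106) = -1/16 + 116*(-106) = -1/16 - 12296 = -196737/16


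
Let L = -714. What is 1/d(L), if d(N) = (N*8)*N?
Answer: 1/4078368 ≈ 2.4520e-7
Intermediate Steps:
d(N) = 8*N**2 (d(N) = (8*N)*N = 8*N**2)
1/d(L) = 1/(8*(-714)**2) = 1/(8*509796) = 1/4078368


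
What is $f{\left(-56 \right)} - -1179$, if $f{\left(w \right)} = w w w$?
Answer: $-174437$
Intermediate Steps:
$f{\left(w \right)} = w^{3}$ ($f{\left(w \right)} = w^{2} w = w^{3}$)
$f{\left(-56 \right)} - -1179 = \left(-56\right)^{3} - -1179 = -175616 + 1179 = -174437$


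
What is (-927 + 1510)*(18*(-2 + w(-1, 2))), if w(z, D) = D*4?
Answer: 62964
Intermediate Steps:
w(z, D) = 4*D
(-927 + 1510)*(18*(-2 + w(-1, 2))) = (-927 + 1510)*(18*(-2 + 4*2)) = 583*(18*(-2 + 8)) = 583*(18*6) = 583*108 = 62964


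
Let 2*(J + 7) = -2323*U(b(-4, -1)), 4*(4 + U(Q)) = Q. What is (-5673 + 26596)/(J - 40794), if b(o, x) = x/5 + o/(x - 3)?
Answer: -209230/363873 ≈ -0.57501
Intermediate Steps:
b(o, x) = x/5 + o/(-3 + x) (b(o, x) = x*(⅕) + o/(-3 + x) = x/5 + o/(-3 + x))
U(Q) = -4 + Q/4
J = 44067/10 (J = -7 + (-2323*(-4 + (((-1)² - 3*(-1) + 5*(-4))/(5*(-3 - 1)))/4))/2 = -7 + (-2323*(-4 + ((⅕)*(1 + 3 - 20)/(-4))/4))/2 = -7 + (-2323*(-4 + ((⅕)*(-¼)*(-16))/4))/2 = -7 + (-2323*(-4 + (¼)*(⅘)))/2 = -7 + (-2323*(-4 + ⅕))/2 = -7 + (-2323*(-19/5))/2 = -7 + (½)*(44137/5) = -7 + 44137/10 = 44067/10 ≈ 4406.7)
(-5673 + 26596)/(J - 40794) = (-5673 + 26596)/(44067/10 - 40794) = 20923/(-363873/10) = 20923*(-10/363873) = -209230/363873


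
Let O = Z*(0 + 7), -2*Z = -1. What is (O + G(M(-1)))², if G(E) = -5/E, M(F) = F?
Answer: 289/4 ≈ 72.250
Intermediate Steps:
Z = ½ (Z = -½*(-1) = ½ ≈ 0.50000)
O = 7/2 (O = (0 + 7)/2 = (½)*7 = 7/2 ≈ 3.5000)
(O + G(M(-1)))² = (7/2 - 5/(-1))² = (7/2 - 5*(-1))² = (7/2 + 5)² = (17/2)² = 289/4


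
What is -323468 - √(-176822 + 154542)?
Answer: -323468 - 2*I*√5570 ≈ -3.2347e+5 - 149.26*I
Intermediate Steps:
-323468 - √(-176822 + 154542) = -323468 - √(-22280) = -323468 - 2*I*√5570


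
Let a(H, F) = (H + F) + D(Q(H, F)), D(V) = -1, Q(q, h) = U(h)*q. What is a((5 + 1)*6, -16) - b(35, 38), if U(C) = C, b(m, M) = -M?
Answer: 57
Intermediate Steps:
Q(q, h) = h*q
a(H, F) = -1 + F + H (a(H, F) = (H + F) - 1 = (F + H) - 1 = -1 + F + H)
a((5 + 1)*6, -16) - b(35, 38) = (-1 - 16 + (5 + 1)*6) - (-1)*38 = (-1 - 16 + 6*6) - 1*(-38) = (-1 - 16 + 36) + 38 = 19 + 38 = 57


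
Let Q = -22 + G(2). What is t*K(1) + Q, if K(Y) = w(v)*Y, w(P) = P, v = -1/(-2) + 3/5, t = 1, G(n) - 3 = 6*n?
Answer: -59/10 ≈ -5.9000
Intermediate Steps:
G(n) = 3 + 6*n
v = 11/10 (v = -1*(-½) + 3*(⅕) = ½ + ⅗ = 11/10 ≈ 1.1000)
K(Y) = 11*Y/10
Q = -7 (Q = -22 + (3 + 6*2) = -22 + (3 + 12) = -22 + 15 = -7)
t*K(1) + Q = 1*((11/10)*1) - 7 = 1*(11/10) - 7 = 11/10 - 7 = -59/10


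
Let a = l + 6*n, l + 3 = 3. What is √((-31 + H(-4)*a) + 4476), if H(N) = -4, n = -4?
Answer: √4541 ≈ 67.387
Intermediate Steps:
l = 0 (l = -3 + 3 = 0)
a = -24 (a = 0 + 6*(-4) = 0 - 24 = -24)
√((-31 + H(-4)*a) + 4476) = √((-31 - 4*(-24)) + 4476) = √((-31 + 96) + 4476) = √(65 + 4476) = √4541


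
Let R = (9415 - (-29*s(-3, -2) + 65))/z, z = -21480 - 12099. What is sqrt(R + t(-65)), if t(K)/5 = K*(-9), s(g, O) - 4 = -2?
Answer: sqrt(7477926573)/1599 ≈ 54.081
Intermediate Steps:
s(g, O) = 2 (s(g, O) = 4 - 2 = 2)
t(K) = -45*K (t(K) = 5*(K*(-9)) = 5*(-9*K) = -45*K)
z = -33579
R = -448/1599 (R = (9415 - (-29*2 + 65))/(-33579) = (9415 - (-58 + 65))*(-1/33579) = (9415 - 1*7)*(-1/33579) = (9415 - 7)*(-1/33579) = 9408*(-1/33579) = -448/1599 ≈ -0.28018)
sqrt(R + t(-65)) = sqrt(-448/1599 - 45*(-65)) = sqrt(-448/1599 + 2925) = sqrt(4676627/1599) = sqrt(7477926573)/1599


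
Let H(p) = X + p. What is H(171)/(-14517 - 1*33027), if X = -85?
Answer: -43/23772 ≈ -0.0018089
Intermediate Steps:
H(p) = -85 + p
H(171)/(-14517 - 1*33027) = (-85 + 171)/(-14517 - 1*33027) = 86/(-14517 - 33027) = 86/(-47544) = 86*(-1/47544) = -43/23772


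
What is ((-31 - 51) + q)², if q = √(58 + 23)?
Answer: 5329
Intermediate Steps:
q = 9 (q = √81 = 9)
((-31 - 51) + q)² = ((-31 - 51) + 9)² = (-82 + 9)² = (-73)² = 5329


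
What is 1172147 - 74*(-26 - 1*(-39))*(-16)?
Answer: 1187539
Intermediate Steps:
1172147 - 74*(-26 - 1*(-39))*(-16) = 1172147 - 74*(-26 + 39)*(-16) = 1172147 - 74*13*(-16) = 1172147 - 962*(-16) = 1172147 + 15392 = 1187539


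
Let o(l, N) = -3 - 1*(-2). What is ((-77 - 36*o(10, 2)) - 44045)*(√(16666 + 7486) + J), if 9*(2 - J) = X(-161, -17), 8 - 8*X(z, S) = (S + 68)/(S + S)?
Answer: -5929567/72 - 88172*√6038 ≈ -6.9337e+6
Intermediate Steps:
o(l, N) = -1 (o(l, N) = -3 + 2 = -1)
X(z, S) = 1 - (68 + S)/(16*S) (X(z, S) = 1 - (S + 68)/(8*(S + S)) = 1 - (68 + S)/(8*(2*S)) = 1 - (68 + S)*1/(2*S)/8 = 1 - (68 + S)/(16*S))
J = 269/144 (J = 2 - (-68 + 15*(-17))/(144*(-17)) = 2 - (-1)*(-68 - 255)/(144*17) = 2 - (-1)*(-323)/(144*17) = 2 - ⅑*19/16 = 2 - 19/144 = 269/144 ≈ 1.8681)
((-77 - 36*o(10, 2)) - 44045)*(√(16666 + 7486) + J) = ((-77 - 36*(-1)) - 44045)*(√(16666 + 7486) + 269/144) = ((-77 + 36) - 44045)*(√24152 + 269/144) = (-41 - 44045)*(2*√6038 + 269/144) = -44086*(269/144 + 2*√6038) = -5929567/72 - 88172*√6038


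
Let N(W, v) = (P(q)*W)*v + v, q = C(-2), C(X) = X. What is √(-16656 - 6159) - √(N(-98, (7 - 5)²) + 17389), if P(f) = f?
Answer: -√18177 + 39*I*√15 ≈ -134.82 + 151.05*I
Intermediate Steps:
q = -2
N(W, v) = v - 2*W*v (N(W, v) = (-2*W)*v + v = -2*W*v + v = v - 2*W*v)
√(-16656 - 6159) - √(N(-98, (7 - 5)²) + 17389) = √(-16656 - 6159) - √((7 - 5)²*(1 - 2*(-98)) + 17389) = √(-22815) - √(2²*(1 + 196) + 17389) = 39*I*√15 - √(4*197 + 17389) = 39*I*√15 - √(788 + 17389) = 39*I*√15 - √18177 = -√18177 + 39*I*√15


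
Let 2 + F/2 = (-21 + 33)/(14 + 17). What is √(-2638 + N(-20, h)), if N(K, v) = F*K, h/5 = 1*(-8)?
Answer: I*√2473118/31 ≈ 50.729*I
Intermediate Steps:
F = -100/31 (F = -4 + 2*((-21 + 33)/(14 + 17)) = -4 + 2*(12/31) = -4 + 24/31 = -100/31 ≈ -3.2258)
h = -40 (h = 5*(1*(-8)) = 5*(-8) = -40)
N(K, v) = -100*K/31
√(-2638 + N(-20, h)) = √(-2638 - 100/31*(-20)) = √(-2638 + 2000/31) = √(-79778/31) = I*√2473118/31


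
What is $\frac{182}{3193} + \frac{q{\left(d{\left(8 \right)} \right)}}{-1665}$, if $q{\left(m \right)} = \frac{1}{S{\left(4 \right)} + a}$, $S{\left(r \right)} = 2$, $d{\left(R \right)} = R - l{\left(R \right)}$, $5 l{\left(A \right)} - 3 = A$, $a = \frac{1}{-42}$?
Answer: $\frac{8339128}{147085545} \approx 0.056696$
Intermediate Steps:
$a = - \frac{1}{42} \approx -0.02381$
$l{\left(A \right)} = \frac{3}{5} + \frac{A}{5}$
$d{\left(R \right)} = - \frac{3}{5} + \frac{4 R}{5}$ ($d{\left(R \right)} = R - \left(\frac{3}{5} + \frac{R}{5}\right) = - \frac{3}{5} + \frac{4 R}{5}$)
$q{\left(m \right)} = \frac{42}{83}$ ($q{\left(m \right)} = \frac{1}{2 - \frac{1}{42}} = \frac{1}{\frac{83}{42}} = \frac{42}{83}$)
$\frac{182}{3193} + \frac{q{\left(d{\left(8 \right)} \right)}}{-1665} = \frac{182}{3193} + \frac{42}{83 \left(-1665\right)} = 182 \cdot \frac{1}{3193} + \frac{42}{83} \left(- \frac{1}{1665}\right) = \frac{182}{3193} - \frac{14}{46065} = \frac{8339128}{147085545}$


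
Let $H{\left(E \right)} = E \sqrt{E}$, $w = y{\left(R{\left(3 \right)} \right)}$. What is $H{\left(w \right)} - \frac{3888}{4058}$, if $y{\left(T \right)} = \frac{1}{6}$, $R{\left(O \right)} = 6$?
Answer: $- \frac{1944}{2029} + \frac{\sqrt{6}}{36} \approx -0.89007$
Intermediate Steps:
$y{\left(T \right)} = \frac{1}{6}$
$w = \frac{1}{6} \approx 0.16667$
$H{\left(E \right)} = E^{\frac{3}{2}}$
$H{\left(w \right)} - \frac{3888}{4058} = \left(\frac{1}{6}\right)^{\frac{3}{2}} - \frac{3888}{4058} = \frac{\sqrt{6}}{36} - \frac{1944}{2029} = - \frac{1944}{2029} + \frac{\sqrt{6}}{36}$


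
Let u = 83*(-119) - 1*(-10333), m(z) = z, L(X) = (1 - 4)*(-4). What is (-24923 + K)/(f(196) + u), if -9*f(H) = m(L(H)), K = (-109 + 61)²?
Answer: -67857/1364 ≈ -49.749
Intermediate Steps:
L(X) = 12 (L(X) = -3*(-4) = 12)
K = 2304 (K = (-48)² = 2304)
f(H) = -4/3 (f(H) = -⅑*12 = -4/3)
u = 456 (u = -9877 + 10333 = 456)
(-24923 + K)/(f(196) + u) = (-24923 + 2304)/(-4/3 + 456) = -22619/1364/3 = -22619*3/1364 = -67857/1364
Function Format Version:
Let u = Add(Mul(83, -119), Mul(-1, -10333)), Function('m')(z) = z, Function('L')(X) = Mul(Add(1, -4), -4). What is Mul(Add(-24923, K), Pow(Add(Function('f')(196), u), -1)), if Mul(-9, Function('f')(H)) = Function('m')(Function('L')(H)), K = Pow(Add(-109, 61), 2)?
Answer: Rational(-67857, 1364) ≈ -49.749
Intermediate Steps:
Function('L')(X) = 12 (Function('L')(X) = Mul(-3, -4) = 12)
K = 2304 (K = Pow(-48, 2) = 2304)
Function('f')(H) = Rational(-4, 3) (Function('f')(H) = Mul(Rational(-1, 9), 12) = Rational(-4, 3))
u = 456 (u = Add(-9877, 10333) = 456)
Mul(Add(-24923, K), Pow(Add(Function('f')(196), u), -1)) = Mul(Add(-24923, 2304), Pow(Add(Rational(-4, 3), 456), -1)) = Mul(-22619, Pow(Rational(1364, 3), -1)) = Mul(-22619, Rational(3, 1364)) = Rational(-67857, 1364)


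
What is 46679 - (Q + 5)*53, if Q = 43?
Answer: 44135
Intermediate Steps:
46679 - (Q + 5)*53 = 46679 - (43 + 5)*53 = 46679 - 48*53 = 46679 - 1*2544 = 46679 - 2544 = 44135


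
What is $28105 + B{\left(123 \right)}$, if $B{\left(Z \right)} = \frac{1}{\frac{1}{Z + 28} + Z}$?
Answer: $\frac{522022421}{18574} \approx 28105.0$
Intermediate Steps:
$B{\left(Z \right)} = \frac{1}{Z + \frac{1}{28 + Z}}$ ($B{\left(Z \right)} = \frac{1}{\frac{1}{28 + Z} + Z} = \frac{1}{Z + \frac{1}{28 + Z}}$)
$28105 + B{\left(123 \right)} = 28105 + \frac{28 + 123}{1 + 123^{2} + 28 \cdot 123} = 28105 + \frac{1}{1 + 15129 + 3444} \cdot 151 = 28105 + \frac{1}{18574} \cdot 151 = 28105 + \frac{151}{18574} = \frac{522022421}{18574}$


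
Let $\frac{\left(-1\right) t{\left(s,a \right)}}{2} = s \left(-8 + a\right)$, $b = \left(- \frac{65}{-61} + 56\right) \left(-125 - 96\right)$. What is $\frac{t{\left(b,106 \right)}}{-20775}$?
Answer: $- \frac{150782996}{1267275} \approx -118.98$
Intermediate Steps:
$b = - \frac{769301}{61}$ ($b = \left(\left(-65\right) \left(- \frac{1}{61}\right) + 56\right) \left(-221\right) = \left(\frac{65}{61} + 56\right) \left(-221\right) = \frac{3481}{61} \left(-221\right) = - \frac{769301}{61} \approx -12611.0$)
$t{\left(s,a \right)} = - 2 s \left(-8 + a\right)$
$\frac{t{\left(b,106 \right)}}{-20775} = \frac{2 \left(- \frac{769301}{61}\right) \left(8 - 106\right)}{-20775} = 2 \left(- \frac{769301}{61}\right) \left(8 - 106\right) \left(- \frac{1}{20775}\right) = 2 \left(- \frac{769301}{61}\right) \left(-98\right) \left(- \frac{1}{20775}\right) = \frac{150782996}{61} \left(- \frac{1}{20775}\right) = - \frac{150782996}{1267275}$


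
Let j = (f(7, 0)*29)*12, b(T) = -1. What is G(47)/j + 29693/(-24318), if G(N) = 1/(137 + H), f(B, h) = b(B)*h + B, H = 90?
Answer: -390937459/320170788 ≈ -1.2210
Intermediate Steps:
f(B, h) = B - h (f(B, h) = -h + B = B - h)
G(N) = 1/227 (G(N) = 1/(137 + 90) = 1/227)
j = 2436 (j = ((7 - 1*0)*29)*12 = ((7 + 0)*29)*12 = (7*29)*12 = 203*12 = 2436)
G(47)/j + 29693/(-24318) = (1/227)/2436 + 29693/(-24318) = (1/227)*(1/2436) + 29693*(-1/24318) = 1/552972 - 29693/24318 = -390937459/320170788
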